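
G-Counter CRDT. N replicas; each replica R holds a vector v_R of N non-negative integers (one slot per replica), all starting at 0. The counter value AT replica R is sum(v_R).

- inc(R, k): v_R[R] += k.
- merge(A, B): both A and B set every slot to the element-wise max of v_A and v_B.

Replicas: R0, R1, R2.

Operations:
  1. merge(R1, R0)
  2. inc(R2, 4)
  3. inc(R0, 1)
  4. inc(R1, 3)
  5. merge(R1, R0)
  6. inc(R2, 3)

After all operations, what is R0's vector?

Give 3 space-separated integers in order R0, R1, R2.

Answer: 1 3 0

Derivation:
Op 1: merge R1<->R0 -> R1=(0,0,0) R0=(0,0,0)
Op 2: inc R2 by 4 -> R2=(0,0,4) value=4
Op 3: inc R0 by 1 -> R0=(1,0,0) value=1
Op 4: inc R1 by 3 -> R1=(0,3,0) value=3
Op 5: merge R1<->R0 -> R1=(1,3,0) R0=(1,3,0)
Op 6: inc R2 by 3 -> R2=(0,0,7) value=7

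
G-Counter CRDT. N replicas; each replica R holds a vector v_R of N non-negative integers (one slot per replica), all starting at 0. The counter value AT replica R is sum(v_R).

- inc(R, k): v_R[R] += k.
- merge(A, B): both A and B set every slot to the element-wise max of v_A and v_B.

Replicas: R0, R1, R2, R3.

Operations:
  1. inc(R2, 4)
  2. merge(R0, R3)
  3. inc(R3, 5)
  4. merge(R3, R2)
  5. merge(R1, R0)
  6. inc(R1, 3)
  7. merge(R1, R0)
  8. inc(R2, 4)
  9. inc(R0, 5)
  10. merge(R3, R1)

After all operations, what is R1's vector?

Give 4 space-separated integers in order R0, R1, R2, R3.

Answer: 0 3 4 5

Derivation:
Op 1: inc R2 by 4 -> R2=(0,0,4,0) value=4
Op 2: merge R0<->R3 -> R0=(0,0,0,0) R3=(0,0,0,0)
Op 3: inc R3 by 5 -> R3=(0,0,0,5) value=5
Op 4: merge R3<->R2 -> R3=(0,0,4,5) R2=(0,0,4,5)
Op 5: merge R1<->R0 -> R1=(0,0,0,0) R0=(0,0,0,0)
Op 6: inc R1 by 3 -> R1=(0,3,0,0) value=3
Op 7: merge R1<->R0 -> R1=(0,3,0,0) R0=(0,3,0,0)
Op 8: inc R2 by 4 -> R2=(0,0,8,5) value=13
Op 9: inc R0 by 5 -> R0=(5,3,0,0) value=8
Op 10: merge R3<->R1 -> R3=(0,3,4,5) R1=(0,3,4,5)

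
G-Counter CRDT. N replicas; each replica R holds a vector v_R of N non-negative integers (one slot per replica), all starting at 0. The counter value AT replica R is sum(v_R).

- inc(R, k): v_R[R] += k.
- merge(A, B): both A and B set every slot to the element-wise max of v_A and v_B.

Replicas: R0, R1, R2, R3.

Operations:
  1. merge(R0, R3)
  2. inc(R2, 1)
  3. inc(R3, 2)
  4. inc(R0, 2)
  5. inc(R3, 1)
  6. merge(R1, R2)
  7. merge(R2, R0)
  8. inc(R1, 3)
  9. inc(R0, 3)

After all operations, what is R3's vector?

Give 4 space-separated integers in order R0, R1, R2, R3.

Op 1: merge R0<->R3 -> R0=(0,0,0,0) R3=(0,0,0,0)
Op 2: inc R2 by 1 -> R2=(0,0,1,0) value=1
Op 3: inc R3 by 2 -> R3=(0,0,0,2) value=2
Op 4: inc R0 by 2 -> R0=(2,0,0,0) value=2
Op 5: inc R3 by 1 -> R3=(0,0,0,3) value=3
Op 6: merge R1<->R2 -> R1=(0,0,1,0) R2=(0,0,1,0)
Op 7: merge R2<->R0 -> R2=(2,0,1,0) R0=(2,0,1,0)
Op 8: inc R1 by 3 -> R1=(0,3,1,0) value=4
Op 9: inc R0 by 3 -> R0=(5,0,1,0) value=6

Answer: 0 0 0 3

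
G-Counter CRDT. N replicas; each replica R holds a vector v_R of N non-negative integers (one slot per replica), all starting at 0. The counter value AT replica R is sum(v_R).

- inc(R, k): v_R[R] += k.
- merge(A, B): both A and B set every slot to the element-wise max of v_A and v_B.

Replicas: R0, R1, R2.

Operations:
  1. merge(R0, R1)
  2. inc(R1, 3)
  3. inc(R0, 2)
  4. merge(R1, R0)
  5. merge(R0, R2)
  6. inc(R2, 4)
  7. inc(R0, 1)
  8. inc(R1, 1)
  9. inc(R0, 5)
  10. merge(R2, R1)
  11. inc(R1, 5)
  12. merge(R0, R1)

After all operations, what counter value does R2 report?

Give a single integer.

Answer: 10

Derivation:
Op 1: merge R0<->R1 -> R0=(0,0,0) R1=(0,0,0)
Op 2: inc R1 by 3 -> R1=(0,3,0) value=3
Op 3: inc R0 by 2 -> R0=(2,0,0) value=2
Op 4: merge R1<->R0 -> R1=(2,3,0) R0=(2,3,0)
Op 5: merge R0<->R2 -> R0=(2,3,0) R2=(2,3,0)
Op 6: inc R2 by 4 -> R2=(2,3,4) value=9
Op 7: inc R0 by 1 -> R0=(3,3,0) value=6
Op 8: inc R1 by 1 -> R1=(2,4,0) value=6
Op 9: inc R0 by 5 -> R0=(8,3,0) value=11
Op 10: merge R2<->R1 -> R2=(2,4,4) R1=(2,4,4)
Op 11: inc R1 by 5 -> R1=(2,9,4) value=15
Op 12: merge R0<->R1 -> R0=(8,9,4) R1=(8,9,4)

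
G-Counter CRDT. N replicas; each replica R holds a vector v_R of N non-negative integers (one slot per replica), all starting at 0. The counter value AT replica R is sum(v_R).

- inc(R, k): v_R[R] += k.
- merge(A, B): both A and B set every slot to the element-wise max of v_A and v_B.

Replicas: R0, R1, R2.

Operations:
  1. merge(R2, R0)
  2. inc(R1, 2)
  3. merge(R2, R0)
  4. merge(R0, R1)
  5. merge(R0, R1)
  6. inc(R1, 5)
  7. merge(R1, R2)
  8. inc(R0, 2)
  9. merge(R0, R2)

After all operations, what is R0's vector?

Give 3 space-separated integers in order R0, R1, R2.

Op 1: merge R2<->R0 -> R2=(0,0,0) R0=(0,0,0)
Op 2: inc R1 by 2 -> R1=(0,2,0) value=2
Op 3: merge R2<->R0 -> R2=(0,0,0) R0=(0,0,0)
Op 4: merge R0<->R1 -> R0=(0,2,0) R1=(0,2,0)
Op 5: merge R0<->R1 -> R0=(0,2,0) R1=(0,2,0)
Op 6: inc R1 by 5 -> R1=(0,7,0) value=7
Op 7: merge R1<->R2 -> R1=(0,7,0) R2=(0,7,0)
Op 8: inc R0 by 2 -> R0=(2,2,0) value=4
Op 9: merge R0<->R2 -> R0=(2,7,0) R2=(2,7,0)

Answer: 2 7 0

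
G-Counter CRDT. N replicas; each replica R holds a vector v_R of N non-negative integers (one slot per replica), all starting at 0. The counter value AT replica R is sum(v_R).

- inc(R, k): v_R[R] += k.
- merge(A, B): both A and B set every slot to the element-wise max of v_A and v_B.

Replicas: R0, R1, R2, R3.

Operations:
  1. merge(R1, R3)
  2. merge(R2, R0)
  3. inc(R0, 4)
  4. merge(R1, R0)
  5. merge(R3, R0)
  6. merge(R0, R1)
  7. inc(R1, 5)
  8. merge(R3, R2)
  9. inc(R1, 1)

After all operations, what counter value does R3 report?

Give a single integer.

Op 1: merge R1<->R3 -> R1=(0,0,0,0) R3=(0,0,0,0)
Op 2: merge R2<->R0 -> R2=(0,0,0,0) R0=(0,0,0,0)
Op 3: inc R0 by 4 -> R0=(4,0,0,0) value=4
Op 4: merge R1<->R0 -> R1=(4,0,0,0) R0=(4,0,0,0)
Op 5: merge R3<->R0 -> R3=(4,0,0,0) R0=(4,0,0,0)
Op 6: merge R0<->R1 -> R0=(4,0,0,0) R1=(4,0,0,0)
Op 7: inc R1 by 5 -> R1=(4,5,0,0) value=9
Op 8: merge R3<->R2 -> R3=(4,0,0,0) R2=(4,0,0,0)
Op 9: inc R1 by 1 -> R1=(4,6,0,0) value=10

Answer: 4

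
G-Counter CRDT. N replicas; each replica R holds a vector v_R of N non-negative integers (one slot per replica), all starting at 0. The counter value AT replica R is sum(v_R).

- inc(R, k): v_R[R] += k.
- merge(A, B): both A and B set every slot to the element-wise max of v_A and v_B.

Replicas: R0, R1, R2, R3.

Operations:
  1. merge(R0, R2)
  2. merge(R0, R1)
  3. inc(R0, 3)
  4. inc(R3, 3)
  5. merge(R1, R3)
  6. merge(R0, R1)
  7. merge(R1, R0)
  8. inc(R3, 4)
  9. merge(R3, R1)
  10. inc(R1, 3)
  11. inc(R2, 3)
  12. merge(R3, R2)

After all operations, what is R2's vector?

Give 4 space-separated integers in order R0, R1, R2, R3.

Answer: 3 0 3 7

Derivation:
Op 1: merge R0<->R2 -> R0=(0,0,0,0) R2=(0,0,0,0)
Op 2: merge R0<->R1 -> R0=(0,0,0,0) R1=(0,0,0,0)
Op 3: inc R0 by 3 -> R0=(3,0,0,0) value=3
Op 4: inc R3 by 3 -> R3=(0,0,0,3) value=3
Op 5: merge R1<->R3 -> R1=(0,0,0,3) R3=(0,0,0,3)
Op 6: merge R0<->R1 -> R0=(3,0,0,3) R1=(3,0,0,3)
Op 7: merge R1<->R0 -> R1=(3,0,0,3) R0=(3,0,0,3)
Op 8: inc R3 by 4 -> R3=(0,0,0,7) value=7
Op 9: merge R3<->R1 -> R3=(3,0,0,7) R1=(3,0,0,7)
Op 10: inc R1 by 3 -> R1=(3,3,0,7) value=13
Op 11: inc R2 by 3 -> R2=(0,0,3,0) value=3
Op 12: merge R3<->R2 -> R3=(3,0,3,7) R2=(3,0,3,7)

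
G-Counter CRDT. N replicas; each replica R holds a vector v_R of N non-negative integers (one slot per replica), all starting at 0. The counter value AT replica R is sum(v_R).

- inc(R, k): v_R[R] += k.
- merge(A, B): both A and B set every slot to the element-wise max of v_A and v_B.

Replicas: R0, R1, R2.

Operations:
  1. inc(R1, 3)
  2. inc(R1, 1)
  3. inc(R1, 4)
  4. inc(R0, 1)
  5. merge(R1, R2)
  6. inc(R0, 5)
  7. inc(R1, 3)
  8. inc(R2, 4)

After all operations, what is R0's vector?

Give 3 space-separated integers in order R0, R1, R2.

Op 1: inc R1 by 3 -> R1=(0,3,0) value=3
Op 2: inc R1 by 1 -> R1=(0,4,0) value=4
Op 3: inc R1 by 4 -> R1=(0,8,0) value=8
Op 4: inc R0 by 1 -> R0=(1,0,0) value=1
Op 5: merge R1<->R2 -> R1=(0,8,0) R2=(0,8,0)
Op 6: inc R0 by 5 -> R0=(6,0,0) value=6
Op 7: inc R1 by 3 -> R1=(0,11,0) value=11
Op 8: inc R2 by 4 -> R2=(0,8,4) value=12

Answer: 6 0 0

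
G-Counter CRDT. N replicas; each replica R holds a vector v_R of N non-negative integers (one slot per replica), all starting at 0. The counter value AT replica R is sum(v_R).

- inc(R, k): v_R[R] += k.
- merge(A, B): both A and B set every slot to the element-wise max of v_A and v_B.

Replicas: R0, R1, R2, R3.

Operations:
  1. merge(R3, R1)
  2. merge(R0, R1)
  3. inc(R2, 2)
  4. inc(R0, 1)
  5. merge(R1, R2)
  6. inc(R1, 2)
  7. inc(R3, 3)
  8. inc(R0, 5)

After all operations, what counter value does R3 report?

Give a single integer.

Answer: 3

Derivation:
Op 1: merge R3<->R1 -> R3=(0,0,0,0) R1=(0,0,0,0)
Op 2: merge R0<->R1 -> R0=(0,0,0,0) R1=(0,0,0,0)
Op 3: inc R2 by 2 -> R2=(0,0,2,0) value=2
Op 4: inc R0 by 1 -> R0=(1,0,0,0) value=1
Op 5: merge R1<->R2 -> R1=(0,0,2,0) R2=(0,0,2,0)
Op 6: inc R1 by 2 -> R1=(0,2,2,0) value=4
Op 7: inc R3 by 3 -> R3=(0,0,0,3) value=3
Op 8: inc R0 by 5 -> R0=(6,0,0,0) value=6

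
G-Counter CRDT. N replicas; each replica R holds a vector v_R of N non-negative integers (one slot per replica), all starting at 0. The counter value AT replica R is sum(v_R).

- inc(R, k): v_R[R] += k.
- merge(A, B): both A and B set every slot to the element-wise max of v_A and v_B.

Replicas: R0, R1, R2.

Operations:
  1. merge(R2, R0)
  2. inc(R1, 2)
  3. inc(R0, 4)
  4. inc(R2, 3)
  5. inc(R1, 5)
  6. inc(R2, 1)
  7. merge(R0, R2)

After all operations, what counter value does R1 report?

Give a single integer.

Op 1: merge R2<->R0 -> R2=(0,0,0) R0=(0,0,0)
Op 2: inc R1 by 2 -> R1=(0,2,0) value=2
Op 3: inc R0 by 4 -> R0=(4,0,0) value=4
Op 4: inc R2 by 3 -> R2=(0,0,3) value=3
Op 5: inc R1 by 5 -> R1=(0,7,0) value=7
Op 6: inc R2 by 1 -> R2=(0,0,4) value=4
Op 7: merge R0<->R2 -> R0=(4,0,4) R2=(4,0,4)

Answer: 7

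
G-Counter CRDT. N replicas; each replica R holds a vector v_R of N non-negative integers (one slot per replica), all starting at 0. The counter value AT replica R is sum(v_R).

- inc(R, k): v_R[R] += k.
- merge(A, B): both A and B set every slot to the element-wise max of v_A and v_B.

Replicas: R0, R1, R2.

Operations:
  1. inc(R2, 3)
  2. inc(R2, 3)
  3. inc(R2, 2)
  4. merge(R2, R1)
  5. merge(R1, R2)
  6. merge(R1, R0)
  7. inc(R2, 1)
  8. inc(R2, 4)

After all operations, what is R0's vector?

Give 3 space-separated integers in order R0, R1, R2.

Op 1: inc R2 by 3 -> R2=(0,0,3) value=3
Op 2: inc R2 by 3 -> R2=(0,0,6) value=6
Op 3: inc R2 by 2 -> R2=(0,0,8) value=8
Op 4: merge R2<->R1 -> R2=(0,0,8) R1=(0,0,8)
Op 5: merge R1<->R2 -> R1=(0,0,8) R2=(0,0,8)
Op 6: merge R1<->R0 -> R1=(0,0,8) R0=(0,0,8)
Op 7: inc R2 by 1 -> R2=(0,0,9) value=9
Op 8: inc R2 by 4 -> R2=(0,0,13) value=13

Answer: 0 0 8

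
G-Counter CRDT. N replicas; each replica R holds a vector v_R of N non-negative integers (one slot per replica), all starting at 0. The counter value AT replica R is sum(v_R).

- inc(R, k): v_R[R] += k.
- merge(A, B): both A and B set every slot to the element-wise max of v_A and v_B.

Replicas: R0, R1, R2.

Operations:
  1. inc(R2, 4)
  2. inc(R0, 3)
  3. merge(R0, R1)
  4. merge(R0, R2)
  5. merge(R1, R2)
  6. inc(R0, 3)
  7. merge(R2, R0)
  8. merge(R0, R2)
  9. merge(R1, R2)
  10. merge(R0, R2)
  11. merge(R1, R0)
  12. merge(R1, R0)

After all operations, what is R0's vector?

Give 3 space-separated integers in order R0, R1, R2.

Answer: 6 0 4

Derivation:
Op 1: inc R2 by 4 -> R2=(0,0,4) value=4
Op 2: inc R0 by 3 -> R0=(3,0,0) value=3
Op 3: merge R0<->R1 -> R0=(3,0,0) R1=(3,0,0)
Op 4: merge R0<->R2 -> R0=(3,0,4) R2=(3,0,4)
Op 5: merge R1<->R2 -> R1=(3,0,4) R2=(3,0,4)
Op 6: inc R0 by 3 -> R0=(6,0,4) value=10
Op 7: merge R2<->R0 -> R2=(6,0,4) R0=(6,0,4)
Op 8: merge R0<->R2 -> R0=(6,0,4) R2=(6,0,4)
Op 9: merge R1<->R2 -> R1=(6,0,4) R2=(6,0,4)
Op 10: merge R0<->R2 -> R0=(6,0,4) R2=(6,0,4)
Op 11: merge R1<->R0 -> R1=(6,0,4) R0=(6,0,4)
Op 12: merge R1<->R0 -> R1=(6,0,4) R0=(6,0,4)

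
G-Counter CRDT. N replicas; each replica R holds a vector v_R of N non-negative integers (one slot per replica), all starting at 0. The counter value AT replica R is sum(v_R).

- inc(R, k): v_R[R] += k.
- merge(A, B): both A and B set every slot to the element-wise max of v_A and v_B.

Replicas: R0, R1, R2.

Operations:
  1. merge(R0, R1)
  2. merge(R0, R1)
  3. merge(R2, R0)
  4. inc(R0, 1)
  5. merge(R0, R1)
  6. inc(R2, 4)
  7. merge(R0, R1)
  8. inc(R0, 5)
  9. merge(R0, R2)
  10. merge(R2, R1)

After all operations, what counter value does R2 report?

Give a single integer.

Op 1: merge R0<->R1 -> R0=(0,0,0) R1=(0,0,0)
Op 2: merge R0<->R1 -> R0=(0,0,0) R1=(0,0,0)
Op 3: merge R2<->R0 -> R2=(0,0,0) R0=(0,0,0)
Op 4: inc R0 by 1 -> R0=(1,0,0) value=1
Op 5: merge R0<->R1 -> R0=(1,0,0) R1=(1,0,0)
Op 6: inc R2 by 4 -> R2=(0,0,4) value=4
Op 7: merge R0<->R1 -> R0=(1,0,0) R1=(1,0,0)
Op 8: inc R0 by 5 -> R0=(6,0,0) value=6
Op 9: merge R0<->R2 -> R0=(6,0,4) R2=(6,0,4)
Op 10: merge R2<->R1 -> R2=(6,0,4) R1=(6,0,4)

Answer: 10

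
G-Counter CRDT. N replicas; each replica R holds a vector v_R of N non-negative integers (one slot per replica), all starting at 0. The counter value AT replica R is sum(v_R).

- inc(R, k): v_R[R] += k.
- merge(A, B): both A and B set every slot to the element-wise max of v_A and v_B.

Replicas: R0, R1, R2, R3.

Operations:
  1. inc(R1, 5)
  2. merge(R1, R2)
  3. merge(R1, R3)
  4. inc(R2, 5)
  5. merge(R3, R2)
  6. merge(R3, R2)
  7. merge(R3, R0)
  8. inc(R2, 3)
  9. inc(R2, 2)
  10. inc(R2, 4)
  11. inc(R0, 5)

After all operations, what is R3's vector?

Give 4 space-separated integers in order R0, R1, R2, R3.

Answer: 0 5 5 0

Derivation:
Op 1: inc R1 by 5 -> R1=(0,5,0,0) value=5
Op 2: merge R1<->R2 -> R1=(0,5,0,0) R2=(0,5,0,0)
Op 3: merge R1<->R3 -> R1=(0,5,0,0) R3=(0,5,0,0)
Op 4: inc R2 by 5 -> R2=(0,5,5,0) value=10
Op 5: merge R3<->R2 -> R3=(0,5,5,0) R2=(0,5,5,0)
Op 6: merge R3<->R2 -> R3=(0,5,5,0) R2=(0,5,5,0)
Op 7: merge R3<->R0 -> R3=(0,5,5,0) R0=(0,5,5,0)
Op 8: inc R2 by 3 -> R2=(0,5,8,0) value=13
Op 9: inc R2 by 2 -> R2=(0,5,10,0) value=15
Op 10: inc R2 by 4 -> R2=(0,5,14,0) value=19
Op 11: inc R0 by 5 -> R0=(5,5,5,0) value=15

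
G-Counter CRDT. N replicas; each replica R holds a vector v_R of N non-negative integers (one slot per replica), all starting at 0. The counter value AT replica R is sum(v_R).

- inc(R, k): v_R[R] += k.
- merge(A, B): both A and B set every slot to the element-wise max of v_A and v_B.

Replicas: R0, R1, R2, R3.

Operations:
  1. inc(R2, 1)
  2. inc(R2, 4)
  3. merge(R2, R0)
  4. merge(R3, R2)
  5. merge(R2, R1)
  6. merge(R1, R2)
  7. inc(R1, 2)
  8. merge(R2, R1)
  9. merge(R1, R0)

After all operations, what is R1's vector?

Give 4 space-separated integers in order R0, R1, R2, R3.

Answer: 0 2 5 0

Derivation:
Op 1: inc R2 by 1 -> R2=(0,0,1,0) value=1
Op 2: inc R2 by 4 -> R2=(0,0,5,0) value=5
Op 3: merge R2<->R0 -> R2=(0,0,5,0) R0=(0,0,5,0)
Op 4: merge R3<->R2 -> R3=(0,0,5,0) R2=(0,0,5,0)
Op 5: merge R2<->R1 -> R2=(0,0,5,0) R1=(0,0,5,0)
Op 6: merge R1<->R2 -> R1=(0,0,5,0) R2=(0,0,5,0)
Op 7: inc R1 by 2 -> R1=(0,2,5,0) value=7
Op 8: merge R2<->R1 -> R2=(0,2,5,0) R1=(0,2,5,0)
Op 9: merge R1<->R0 -> R1=(0,2,5,0) R0=(0,2,5,0)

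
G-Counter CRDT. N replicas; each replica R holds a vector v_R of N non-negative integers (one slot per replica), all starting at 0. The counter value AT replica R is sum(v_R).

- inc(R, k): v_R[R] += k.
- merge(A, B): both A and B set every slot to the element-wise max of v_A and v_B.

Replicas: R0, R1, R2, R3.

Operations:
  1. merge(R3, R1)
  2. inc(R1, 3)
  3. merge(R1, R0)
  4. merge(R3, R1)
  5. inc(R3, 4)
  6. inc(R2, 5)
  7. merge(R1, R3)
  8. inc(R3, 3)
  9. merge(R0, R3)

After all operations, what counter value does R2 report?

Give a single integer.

Op 1: merge R3<->R1 -> R3=(0,0,0,0) R1=(0,0,0,0)
Op 2: inc R1 by 3 -> R1=(0,3,0,0) value=3
Op 3: merge R1<->R0 -> R1=(0,3,0,0) R0=(0,3,0,0)
Op 4: merge R3<->R1 -> R3=(0,3,0,0) R1=(0,3,0,0)
Op 5: inc R3 by 4 -> R3=(0,3,0,4) value=7
Op 6: inc R2 by 5 -> R2=(0,0,5,0) value=5
Op 7: merge R1<->R3 -> R1=(0,3,0,4) R3=(0,3,0,4)
Op 8: inc R3 by 3 -> R3=(0,3,0,7) value=10
Op 9: merge R0<->R3 -> R0=(0,3,0,7) R3=(0,3,0,7)

Answer: 5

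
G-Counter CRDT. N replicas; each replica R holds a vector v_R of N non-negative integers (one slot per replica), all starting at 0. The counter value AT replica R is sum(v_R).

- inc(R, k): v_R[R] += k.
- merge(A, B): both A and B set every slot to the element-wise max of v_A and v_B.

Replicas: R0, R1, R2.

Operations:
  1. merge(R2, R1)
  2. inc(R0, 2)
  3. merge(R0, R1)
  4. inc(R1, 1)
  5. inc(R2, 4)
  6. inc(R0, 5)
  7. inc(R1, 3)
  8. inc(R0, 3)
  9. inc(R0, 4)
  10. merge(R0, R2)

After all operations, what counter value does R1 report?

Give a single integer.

Answer: 6

Derivation:
Op 1: merge R2<->R1 -> R2=(0,0,0) R1=(0,0,0)
Op 2: inc R0 by 2 -> R0=(2,0,0) value=2
Op 3: merge R0<->R1 -> R0=(2,0,0) R1=(2,0,0)
Op 4: inc R1 by 1 -> R1=(2,1,0) value=3
Op 5: inc R2 by 4 -> R2=(0,0,4) value=4
Op 6: inc R0 by 5 -> R0=(7,0,0) value=7
Op 7: inc R1 by 3 -> R1=(2,4,0) value=6
Op 8: inc R0 by 3 -> R0=(10,0,0) value=10
Op 9: inc R0 by 4 -> R0=(14,0,0) value=14
Op 10: merge R0<->R2 -> R0=(14,0,4) R2=(14,0,4)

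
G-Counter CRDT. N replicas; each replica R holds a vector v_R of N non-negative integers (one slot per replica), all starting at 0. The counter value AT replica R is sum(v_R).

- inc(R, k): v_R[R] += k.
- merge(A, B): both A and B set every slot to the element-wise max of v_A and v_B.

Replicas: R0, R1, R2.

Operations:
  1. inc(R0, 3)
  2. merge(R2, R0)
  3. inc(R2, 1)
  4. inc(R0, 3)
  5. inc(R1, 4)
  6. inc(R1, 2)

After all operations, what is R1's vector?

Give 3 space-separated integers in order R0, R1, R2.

Op 1: inc R0 by 3 -> R0=(3,0,0) value=3
Op 2: merge R2<->R0 -> R2=(3,0,0) R0=(3,0,0)
Op 3: inc R2 by 1 -> R2=(3,0,1) value=4
Op 4: inc R0 by 3 -> R0=(6,0,0) value=6
Op 5: inc R1 by 4 -> R1=(0,4,0) value=4
Op 6: inc R1 by 2 -> R1=(0,6,0) value=6

Answer: 0 6 0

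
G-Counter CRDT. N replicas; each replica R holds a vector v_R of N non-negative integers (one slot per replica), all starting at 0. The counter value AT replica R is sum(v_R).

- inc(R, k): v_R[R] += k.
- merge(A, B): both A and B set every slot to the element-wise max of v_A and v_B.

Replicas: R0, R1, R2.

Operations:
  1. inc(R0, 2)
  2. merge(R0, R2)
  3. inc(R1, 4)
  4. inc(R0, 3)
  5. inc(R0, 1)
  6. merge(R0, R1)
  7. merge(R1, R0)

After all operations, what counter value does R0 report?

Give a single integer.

Op 1: inc R0 by 2 -> R0=(2,0,0) value=2
Op 2: merge R0<->R2 -> R0=(2,0,0) R2=(2,0,0)
Op 3: inc R1 by 4 -> R1=(0,4,0) value=4
Op 4: inc R0 by 3 -> R0=(5,0,0) value=5
Op 5: inc R0 by 1 -> R0=(6,0,0) value=6
Op 6: merge R0<->R1 -> R0=(6,4,0) R1=(6,4,0)
Op 7: merge R1<->R0 -> R1=(6,4,0) R0=(6,4,0)

Answer: 10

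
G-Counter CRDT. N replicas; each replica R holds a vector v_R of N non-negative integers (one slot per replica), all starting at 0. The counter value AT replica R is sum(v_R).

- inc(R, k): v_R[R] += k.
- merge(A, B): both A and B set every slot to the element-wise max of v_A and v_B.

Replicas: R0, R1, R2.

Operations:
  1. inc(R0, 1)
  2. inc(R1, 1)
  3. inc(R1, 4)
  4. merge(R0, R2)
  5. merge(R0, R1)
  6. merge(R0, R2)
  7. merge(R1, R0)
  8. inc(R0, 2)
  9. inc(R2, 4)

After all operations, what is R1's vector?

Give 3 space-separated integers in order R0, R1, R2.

Op 1: inc R0 by 1 -> R0=(1,0,0) value=1
Op 2: inc R1 by 1 -> R1=(0,1,0) value=1
Op 3: inc R1 by 4 -> R1=(0,5,0) value=5
Op 4: merge R0<->R2 -> R0=(1,0,0) R2=(1,0,0)
Op 5: merge R0<->R1 -> R0=(1,5,0) R1=(1,5,0)
Op 6: merge R0<->R2 -> R0=(1,5,0) R2=(1,5,0)
Op 7: merge R1<->R0 -> R1=(1,5,0) R0=(1,5,0)
Op 8: inc R0 by 2 -> R0=(3,5,0) value=8
Op 9: inc R2 by 4 -> R2=(1,5,4) value=10

Answer: 1 5 0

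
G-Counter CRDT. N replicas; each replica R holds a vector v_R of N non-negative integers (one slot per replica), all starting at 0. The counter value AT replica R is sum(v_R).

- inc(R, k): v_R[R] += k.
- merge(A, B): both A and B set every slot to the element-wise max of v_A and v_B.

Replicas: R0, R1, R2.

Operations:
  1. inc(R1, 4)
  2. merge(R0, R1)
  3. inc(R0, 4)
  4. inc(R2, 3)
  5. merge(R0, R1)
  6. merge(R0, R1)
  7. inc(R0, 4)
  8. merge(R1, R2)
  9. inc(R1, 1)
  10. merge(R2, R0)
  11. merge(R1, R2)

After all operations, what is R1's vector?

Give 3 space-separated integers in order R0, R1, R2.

Op 1: inc R1 by 4 -> R1=(0,4,0) value=4
Op 2: merge R0<->R1 -> R0=(0,4,0) R1=(0,4,0)
Op 3: inc R0 by 4 -> R0=(4,4,0) value=8
Op 4: inc R2 by 3 -> R2=(0,0,3) value=3
Op 5: merge R0<->R1 -> R0=(4,4,0) R1=(4,4,0)
Op 6: merge R0<->R1 -> R0=(4,4,0) R1=(4,4,0)
Op 7: inc R0 by 4 -> R0=(8,4,0) value=12
Op 8: merge R1<->R2 -> R1=(4,4,3) R2=(4,4,3)
Op 9: inc R1 by 1 -> R1=(4,5,3) value=12
Op 10: merge R2<->R0 -> R2=(8,4,3) R0=(8,4,3)
Op 11: merge R1<->R2 -> R1=(8,5,3) R2=(8,5,3)

Answer: 8 5 3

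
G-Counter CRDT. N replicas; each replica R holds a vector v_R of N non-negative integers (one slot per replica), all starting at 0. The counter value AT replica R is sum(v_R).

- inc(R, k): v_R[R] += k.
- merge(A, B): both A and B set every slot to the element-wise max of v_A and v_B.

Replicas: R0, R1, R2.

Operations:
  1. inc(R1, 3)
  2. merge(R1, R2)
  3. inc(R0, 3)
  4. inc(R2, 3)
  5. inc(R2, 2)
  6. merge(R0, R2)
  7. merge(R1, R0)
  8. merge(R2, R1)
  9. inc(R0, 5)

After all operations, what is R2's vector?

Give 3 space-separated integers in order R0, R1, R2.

Op 1: inc R1 by 3 -> R1=(0,3,0) value=3
Op 2: merge R1<->R2 -> R1=(0,3,0) R2=(0,3,0)
Op 3: inc R0 by 3 -> R0=(3,0,0) value=3
Op 4: inc R2 by 3 -> R2=(0,3,3) value=6
Op 5: inc R2 by 2 -> R2=(0,3,5) value=8
Op 6: merge R0<->R2 -> R0=(3,3,5) R2=(3,3,5)
Op 7: merge R1<->R0 -> R1=(3,3,5) R0=(3,3,5)
Op 8: merge R2<->R1 -> R2=(3,3,5) R1=(3,3,5)
Op 9: inc R0 by 5 -> R0=(8,3,5) value=16

Answer: 3 3 5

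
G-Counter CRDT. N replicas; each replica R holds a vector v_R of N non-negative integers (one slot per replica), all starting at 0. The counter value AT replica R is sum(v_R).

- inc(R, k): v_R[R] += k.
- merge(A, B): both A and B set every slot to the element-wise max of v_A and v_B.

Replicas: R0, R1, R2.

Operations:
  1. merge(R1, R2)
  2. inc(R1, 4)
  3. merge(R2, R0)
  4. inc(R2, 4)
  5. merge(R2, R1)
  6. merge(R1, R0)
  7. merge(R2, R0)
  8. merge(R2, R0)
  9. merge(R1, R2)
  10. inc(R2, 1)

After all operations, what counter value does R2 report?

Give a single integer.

Answer: 9

Derivation:
Op 1: merge R1<->R2 -> R1=(0,0,0) R2=(0,0,0)
Op 2: inc R1 by 4 -> R1=(0,4,0) value=4
Op 3: merge R2<->R0 -> R2=(0,0,0) R0=(0,0,0)
Op 4: inc R2 by 4 -> R2=(0,0,4) value=4
Op 5: merge R2<->R1 -> R2=(0,4,4) R1=(0,4,4)
Op 6: merge R1<->R0 -> R1=(0,4,4) R0=(0,4,4)
Op 7: merge R2<->R0 -> R2=(0,4,4) R0=(0,4,4)
Op 8: merge R2<->R0 -> R2=(0,4,4) R0=(0,4,4)
Op 9: merge R1<->R2 -> R1=(0,4,4) R2=(0,4,4)
Op 10: inc R2 by 1 -> R2=(0,4,5) value=9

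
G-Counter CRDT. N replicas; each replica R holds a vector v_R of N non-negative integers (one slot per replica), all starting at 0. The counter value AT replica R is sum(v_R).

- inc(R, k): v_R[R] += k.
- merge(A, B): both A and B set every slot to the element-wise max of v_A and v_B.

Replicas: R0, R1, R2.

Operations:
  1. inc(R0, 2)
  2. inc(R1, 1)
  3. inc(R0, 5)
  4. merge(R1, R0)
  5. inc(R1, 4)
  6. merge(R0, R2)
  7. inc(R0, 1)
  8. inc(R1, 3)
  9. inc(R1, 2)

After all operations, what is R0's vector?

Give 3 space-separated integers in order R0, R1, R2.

Op 1: inc R0 by 2 -> R0=(2,0,0) value=2
Op 2: inc R1 by 1 -> R1=(0,1,0) value=1
Op 3: inc R0 by 5 -> R0=(7,0,0) value=7
Op 4: merge R1<->R0 -> R1=(7,1,0) R0=(7,1,0)
Op 5: inc R1 by 4 -> R1=(7,5,0) value=12
Op 6: merge R0<->R2 -> R0=(7,1,0) R2=(7,1,0)
Op 7: inc R0 by 1 -> R0=(8,1,0) value=9
Op 8: inc R1 by 3 -> R1=(7,8,0) value=15
Op 9: inc R1 by 2 -> R1=(7,10,0) value=17

Answer: 8 1 0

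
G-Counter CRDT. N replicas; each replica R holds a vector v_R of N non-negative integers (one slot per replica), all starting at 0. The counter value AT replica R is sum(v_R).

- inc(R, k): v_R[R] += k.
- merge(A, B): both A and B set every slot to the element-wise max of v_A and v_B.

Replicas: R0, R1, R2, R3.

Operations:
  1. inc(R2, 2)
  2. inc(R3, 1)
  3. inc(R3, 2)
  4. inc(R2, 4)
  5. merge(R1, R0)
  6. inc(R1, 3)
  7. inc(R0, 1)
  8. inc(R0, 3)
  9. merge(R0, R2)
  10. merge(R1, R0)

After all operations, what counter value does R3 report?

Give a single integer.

Answer: 3

Derivation:
Op 1: inc R2 by 2 -> R2=(0,0,2,0) value=2
Op 2: inc R3 by 1 -> R3=(0,0,0,1) value=1
Op 3: inc R3 by 2 -> R3=(0,0,0,3) value=3
Op 4: inc R2 by 4 -> R2=(0,0,6,0) value=6
Op 5: merge R1<->R0 -> R1=(0,0,0,0) R0=(0,0,0,0)
Op 6: inc R1 by 3 -> R1=(0,3,0,0) value=3
Op 7: inc R0 by 1 -> R0=(1,0,0,0) value=1
Op 8: inc R0 by 3 -> R0=(4,0,0,0) value=4
Op 9: merge R0<->R2 -> R0=(4,0,6,0) R2=(4,0,6,0)
Op 10: merge R1<->R0 -> R1=(4,3,6,0) R0=(4,3,6,0)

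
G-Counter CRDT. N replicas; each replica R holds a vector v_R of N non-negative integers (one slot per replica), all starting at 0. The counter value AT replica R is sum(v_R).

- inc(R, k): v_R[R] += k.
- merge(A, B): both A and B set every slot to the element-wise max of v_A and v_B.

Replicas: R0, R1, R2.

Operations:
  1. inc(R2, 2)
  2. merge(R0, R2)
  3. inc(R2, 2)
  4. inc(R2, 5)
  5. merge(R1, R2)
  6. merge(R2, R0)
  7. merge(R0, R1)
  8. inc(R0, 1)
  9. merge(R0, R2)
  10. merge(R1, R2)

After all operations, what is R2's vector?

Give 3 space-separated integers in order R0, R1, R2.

Op 1: inc R2 by 2 -> R2=(0,0,2) value=2
Op 2: merge R0<->R2 -> R0=(0,0,2) R2=(0,0,2)
Op 3: inc R2 by 2 -> R2=(0,0,4) value=4
Op 4: inc R2 by 5 -> R2=(0,0,9) value=9
Op 5: merge R1<->R2 -> R1=(0,0,9) R2=(0,0,9)
Op 6: merge R2<->R0 -> R2=(0,0,9) R0=(0,0,9)
Op 7: merge R0<->R1 -> R0=(0,0,9) R1=(0,0,9)
Op 8: inc R0 by 1 -> R0=(1,0,9) value=10
Op 9: merge R0<->R2 -> R0=(1,0,9) R2=(1,0,9)
Op 10: merge R1<->R2 -> R1=(1,0,9) R2=(1,0,9)

Answer: 1 0 9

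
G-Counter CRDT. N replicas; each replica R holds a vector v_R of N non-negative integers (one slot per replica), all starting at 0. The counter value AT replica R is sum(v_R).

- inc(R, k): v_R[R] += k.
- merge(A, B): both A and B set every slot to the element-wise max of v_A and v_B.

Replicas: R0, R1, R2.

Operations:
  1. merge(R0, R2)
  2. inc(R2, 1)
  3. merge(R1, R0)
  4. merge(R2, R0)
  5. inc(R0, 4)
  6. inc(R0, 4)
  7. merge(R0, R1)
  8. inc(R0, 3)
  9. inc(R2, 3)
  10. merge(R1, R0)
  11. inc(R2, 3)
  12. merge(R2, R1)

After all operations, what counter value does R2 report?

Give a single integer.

Op 1: merge R0<->R2 -> R0=(0,0,0) R2=(0,0,0)
Op 2: inc R2 by 1 -> R2=(0,0,1) value=1
Op 3: merge R1<->R0 -> R1=(0,0,0) R0=(0,0,0)
Op 4: merge R2<->R0 -> R2=(0,0,1) R0=(0,0,1)
Op 5: inc R0 by 4 -> R0=(4,0,1) value=5
Op 6: inc R0 by 4 -> R0=(8,0,1) value=9
Op 7: merge R0<->R1 -> R0=(8,0,1) R1=(8,0,1)
Op 8: inc R0 by 3 -> R0=(11,0,1) value=12
Op 9: inc R2 by 3 -> R2=(0,0,4) value=4
Op 10: merge R1<->R0 -> R1=(11,0,1) R0=(11,0,1)
Op 11: inc R2 by 3 -> R2=(0,0,7) value=7
Op 12: merge R2<->R1 -> R2=(11,0,7) R1=(11,0,7)

Answer: 18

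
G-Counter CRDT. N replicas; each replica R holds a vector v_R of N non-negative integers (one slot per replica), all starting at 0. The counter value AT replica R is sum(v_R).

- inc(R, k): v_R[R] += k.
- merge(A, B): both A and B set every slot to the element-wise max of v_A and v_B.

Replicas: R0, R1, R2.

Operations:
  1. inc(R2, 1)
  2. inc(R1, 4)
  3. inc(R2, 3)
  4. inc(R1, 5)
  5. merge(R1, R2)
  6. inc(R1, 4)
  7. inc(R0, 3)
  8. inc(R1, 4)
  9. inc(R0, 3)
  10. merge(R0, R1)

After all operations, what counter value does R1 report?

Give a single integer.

Op 1: inc R2 by 1 -> R2=(0,0,1) value=1
Op 2: inc R1 by 4 -> R1=(0,4,0) value=4
Op 3: inc R2 by 3 -> R2=(0,0,4) value=4
Op 4: inc R1 by 5 -> R1=(0,9,0) value=9
Op 5: merge R1<->R2 -> R1=(0,9,4) R2=(0,9,4)
Op 6: inc R1 by 4 -> R1=(0,13,4) value=17
Op 7: inc R0 by 3 -> R0=(3,0,0) value=3
Op 8: inc R1 by 4 -> R1=(0,17,4) value=21
Op 9: inc R0 by 3 -> R0=(6,0,0) value=6
Op 10: merge R0<->R1 -> R0=(6,17,4) R1=(6,17,4)

Answer: 27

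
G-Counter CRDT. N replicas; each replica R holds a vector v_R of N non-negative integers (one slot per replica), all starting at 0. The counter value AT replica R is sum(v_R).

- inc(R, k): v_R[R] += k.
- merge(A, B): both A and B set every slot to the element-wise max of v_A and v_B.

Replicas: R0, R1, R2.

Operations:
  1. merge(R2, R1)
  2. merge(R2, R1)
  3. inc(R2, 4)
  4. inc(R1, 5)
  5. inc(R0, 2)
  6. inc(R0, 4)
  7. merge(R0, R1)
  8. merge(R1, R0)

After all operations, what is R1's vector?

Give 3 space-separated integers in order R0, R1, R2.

Op 1: merge R2<->R1 -> R2=(0,0,0) R1=(0,0,0)
Op 2: merge R2<->R1 -> R2=(0,0,0) R1=(0,0,0)
Op 3: inc R2 by 4 -> R2=(0,0,4) value=4
Op 4: inc R1 by 5 -> R1=(0,5,0) value=5
Op 5: inc R0 by 2 -> R0=(2,0,0) value=2
Op 6: inc R0 by 4 -> R0=(6,0,0) value=6
Op 7: merge R0<->R1 -> R0=(6,5,0) R1=(6,5,0)
Op 8: merge R1<->R0 -> R1=(6,5,0) R0=(6,5,0)

Answer: 6 5 0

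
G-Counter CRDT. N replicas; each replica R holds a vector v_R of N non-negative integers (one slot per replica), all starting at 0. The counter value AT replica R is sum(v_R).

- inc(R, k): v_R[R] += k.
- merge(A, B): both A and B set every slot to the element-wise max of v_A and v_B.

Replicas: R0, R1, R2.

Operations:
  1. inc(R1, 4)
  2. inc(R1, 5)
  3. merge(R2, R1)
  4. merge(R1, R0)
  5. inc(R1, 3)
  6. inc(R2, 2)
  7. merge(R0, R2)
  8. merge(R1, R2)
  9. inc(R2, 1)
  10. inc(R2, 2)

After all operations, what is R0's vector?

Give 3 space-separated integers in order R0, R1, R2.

Answer: 0 9 2

Derivation:
Op 1: inc R1 by 4 -> R1=(0,4,0) value=4
Op 2: inc R1 by 5 -> R1=(0,9,0) value=9
Op 3: merge R2<->R1 -> R2=(0,9,0) R1=(0,9,0)
Op 4: merge R1<->R0 -> R1=(0,9,0) R0=(0,9,0)
Op 5: inc R1 by 3 -> R1=(0,12,0) value=12
Op 6: inc R2 by 2 -> R2=(0,9,2) value=11
Op 7: merge R0<->R2 -> R0=(0,9,2) R2=(0,9,2)
Op 8: merge R1<->R2 -> R1=(0,12,2) R2=(0,12,2)
Op 9: inc R2 by 1 -> R2=(0,12,3) value=15
Op 10: inc R2 by 2 -> R2=(0,12,5) value=17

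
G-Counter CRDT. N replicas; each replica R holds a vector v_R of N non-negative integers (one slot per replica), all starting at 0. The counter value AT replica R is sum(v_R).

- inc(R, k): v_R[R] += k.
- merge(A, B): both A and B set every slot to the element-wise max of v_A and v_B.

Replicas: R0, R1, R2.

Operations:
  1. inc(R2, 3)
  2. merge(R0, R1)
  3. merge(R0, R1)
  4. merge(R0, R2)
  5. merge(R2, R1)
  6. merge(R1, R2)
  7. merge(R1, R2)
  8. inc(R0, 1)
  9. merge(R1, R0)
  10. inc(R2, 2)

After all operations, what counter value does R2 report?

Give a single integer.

Answer: 5

Derivation:
Op 1: inc R2 by 3 -> R2=(0,0,3) value=3
Op 2: merge R0<->R1 -> R0=(0,0,0) R1=(0,0,0)
Op 3: merge R0<->R1 -> R0=(0,0,0) R1=(0,0,0)
Op 4: merge R0<->R2 -> R0=(0,0,3) R2=(0,0,3)
Op 5: merge R2<->R1 -> R2=(0,0,3) R1=(0,0,3)
Op 6: merge R1<->R2 -> R1=(0,0,3) R2=(0,0,3)
Op 7: merge R1<->R2 -> R1=(0,0,3) R2=(0,0,3)
Op 8: inc R0 by 1 -> R0=(1,0,3) value=4
Op 9: merge R1<->R0 -> R1=(1,0,3) R0=(1,0,3)
Op 10: inc R2 by 2 -> R2=(0,0,5) value=5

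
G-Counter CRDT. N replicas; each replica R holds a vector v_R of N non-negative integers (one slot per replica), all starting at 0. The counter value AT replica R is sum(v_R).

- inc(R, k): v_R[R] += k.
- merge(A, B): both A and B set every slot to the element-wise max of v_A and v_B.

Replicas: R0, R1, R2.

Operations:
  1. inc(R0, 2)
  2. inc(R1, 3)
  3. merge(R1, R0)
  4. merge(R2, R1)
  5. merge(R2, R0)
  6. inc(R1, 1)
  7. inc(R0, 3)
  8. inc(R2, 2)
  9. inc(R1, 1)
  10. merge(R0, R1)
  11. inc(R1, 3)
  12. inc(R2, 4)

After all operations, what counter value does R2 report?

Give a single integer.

Answer: 11

Derivation:
Op 1: inc R0 by 2 -> R0=(2,0,0) value=2
Op 2: inc R1 by 3 -> R1=(0,3,0) value=3
Op 3: merge R1<->R0 -> R1=(2,3,0) R0=(2,3,0)
Op 4: merge R2<->R1 -> R2=(2,3,0) R1=(2,3,0)
Op 5: merge R2<->R0 -> R2=(2,3,0) R0=(2,3,0)
Op 6: inc R1 by 1 -> R1=(2,4,0) value=6
Op 7: inc R0 by 3 -> R0=(5,3,0) value=8
Op 8: inc R2 by 2 -> R2=(2,3,2) value=7
Op 9: inc R1 by 1 -> R1=(2,5,0) value=7
Op 10: merge R0<->R1 -> R0=(5,5,0) R1=(5,5,0)
Op 11: inc R1 by 3 -> R1=(5,8,0) value=13
Op 12: inc R2 by 4 -> R2=(2,3,6) value=11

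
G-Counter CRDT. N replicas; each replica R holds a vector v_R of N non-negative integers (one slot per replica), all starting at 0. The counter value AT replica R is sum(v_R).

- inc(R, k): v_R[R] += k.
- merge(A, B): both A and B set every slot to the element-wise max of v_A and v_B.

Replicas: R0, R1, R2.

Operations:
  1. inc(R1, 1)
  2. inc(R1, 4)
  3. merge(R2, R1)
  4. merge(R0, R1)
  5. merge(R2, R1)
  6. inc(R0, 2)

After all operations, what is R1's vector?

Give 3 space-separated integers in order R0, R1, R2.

Answer: 0 5 0

Derivation:
Op 1: inc R1 by 1 -> R1=(0,1,0) value=1
Op 2: inc R1 by 4 -> R1=(0,5,0) value=5
Op 3: merge R2<->R1 -> R2=(0,5,0) R1=(0,5,0)
Op 4: merge R0<->R1 -> R0=(0,5,0) R1=(0,5,0)
Op 5: merge R2<->R1 -> R2=(0,5,0) R1=(0,5,0)
Op 6: inc R0 by 2 -> R0=(2,5,0) value=7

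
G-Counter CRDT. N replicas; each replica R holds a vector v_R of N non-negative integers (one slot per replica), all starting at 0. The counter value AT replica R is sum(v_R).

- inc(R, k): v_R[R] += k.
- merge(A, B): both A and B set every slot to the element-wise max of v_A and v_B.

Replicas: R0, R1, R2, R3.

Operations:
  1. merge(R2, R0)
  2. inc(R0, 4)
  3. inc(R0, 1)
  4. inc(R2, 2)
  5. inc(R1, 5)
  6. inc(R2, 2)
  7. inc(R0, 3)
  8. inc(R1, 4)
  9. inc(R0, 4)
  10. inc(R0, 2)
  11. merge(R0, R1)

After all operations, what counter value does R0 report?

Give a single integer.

Answer: 23

Derivation:
Op 1: merge R2<->R0 -> R2=(0,0,0,0) R0=(0,0,0,0)
Op 2: inc R0 by 4 -> R0=(4,0,0,0) value=4
Op 3: inc R0 by 1 -> R0=(5,0,0,0) value=5
Op 4: inc R2 by 2 -> R2=(0,0,2,0) value=2
Op 5: inc R1 by 5 -> R1=(0,5,0,0) value=5
Op 6: inc R2 by 2 -> R2=(0,0,4,0) value=4
Op 7: inc R0 by 3 -> R0=(8,0,0,0) value=8
Op 8: inc R1 by 4 -> R1=(0,9,0,0) value=9
Op 9: inc R0 by 4 -> R0=(12,0,0,0) value=12
Op 10: inc R0 by 2 -> R0=(14,0,0,0) value=14
Op 11: merge R0<->R1 -> R0=(14,9,0,0) R1=(14,9,0,0)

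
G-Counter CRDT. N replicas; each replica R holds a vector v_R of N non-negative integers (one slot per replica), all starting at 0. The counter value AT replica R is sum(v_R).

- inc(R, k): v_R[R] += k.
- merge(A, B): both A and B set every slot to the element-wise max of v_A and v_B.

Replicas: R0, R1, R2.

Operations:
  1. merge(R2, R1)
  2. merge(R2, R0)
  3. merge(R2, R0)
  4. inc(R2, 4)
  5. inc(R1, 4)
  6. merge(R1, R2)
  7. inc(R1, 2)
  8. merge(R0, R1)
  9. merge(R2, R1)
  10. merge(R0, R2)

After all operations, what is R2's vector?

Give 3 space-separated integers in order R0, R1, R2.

Op 1: merge R2<->R1 -> R2=(0,0,0) R1=(0,0,0)
Op 2: merge R2<->R0 -> R2=(0,0,0) R0=(0,0,0)
Op 3: merge R2<->R0 -> R2=(0,0,0) R0=(0,0,0)
Op 4: inc R2 by 4 -> R2=(0,0,4) value=4
Op 5: inc R1 by 4 -> R1=(0,4,0) value=4
Op 6: merge R1<->R2 -> R1=(0,4,4) R2=(0,4,4)
Op 7: inc R1 by 2 -> R1=(0,6,4) value=10
Op 8: merge R0<->R1 -> R0=(0,6,4) R1=(0,6,4)
Op 9: merge R2<->R1 -> R2=(0,6,4) R1=(0,6,4)
Op 10: merge R0<->R2 -> R0=(0,6,4) R2=(0,6,4)

Answer: 0 6 4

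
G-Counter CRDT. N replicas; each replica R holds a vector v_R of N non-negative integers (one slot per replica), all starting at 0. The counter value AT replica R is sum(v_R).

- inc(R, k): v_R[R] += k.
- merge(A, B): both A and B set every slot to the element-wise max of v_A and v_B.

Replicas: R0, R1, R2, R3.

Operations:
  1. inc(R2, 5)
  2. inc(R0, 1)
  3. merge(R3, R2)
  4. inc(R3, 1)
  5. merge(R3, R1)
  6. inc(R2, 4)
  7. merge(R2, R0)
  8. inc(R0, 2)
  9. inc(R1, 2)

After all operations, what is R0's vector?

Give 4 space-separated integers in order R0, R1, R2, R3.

Answer: 3 0 9 0

Derivation:
Op 1: inc R2 by 5 -> R2=(0,0,5,0) value=5
Op 2: inc R0 by 1 -> R0=(1,0,0,0) value=1
Op 3: merge R3<->R2 -> R3=(0,0,5,0) R2=(0,0,5,0)
Op 4: inc R3 by 1 -> R3=(0,0,5,1) value=6
Op 5: merge R3<->R1 -> R3=(0,0,5,1) R1=(0,0,5,1)
Op 6: inc R2 by 4 -> R2=(0,0,9,0) value=9
Op 7: merge R2<->R0 -> R2=(1,0,9,0) R0=(1,0,9,0)
Op 8: inc R0 by 2 -> R0=(3,0,9,0) value=12
Op 9: inc R1 by 2 -> R1=(0,2,5,1) value=8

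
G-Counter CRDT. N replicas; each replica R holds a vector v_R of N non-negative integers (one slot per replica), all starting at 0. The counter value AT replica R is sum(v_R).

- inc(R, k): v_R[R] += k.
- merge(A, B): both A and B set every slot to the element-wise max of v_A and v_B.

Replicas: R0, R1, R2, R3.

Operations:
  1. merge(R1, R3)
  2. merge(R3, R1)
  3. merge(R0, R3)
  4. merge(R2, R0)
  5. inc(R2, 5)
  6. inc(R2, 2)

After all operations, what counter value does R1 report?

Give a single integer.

Op 1: merge R1<->R3 -> R1=(0,0,0,0) R3=(0,0,0,0)
Op 2: merge R3<->R1 -> R3=(0,0,0,0) R1=(0,0,0,0)
Op 3: merge R0<->R3 -> R0=(0,0,0,0) R3=(0,0,0,0)
Op 4: merge R2<->R0 -> R2=(0,0,0,0) R0=(0,0,0,0)
Op 5: inc R2 by 5 -> R2=(0,0,5,0) value=5
Op 6: inc R2 by 2 -> R2=(0,0,7,0) value=7

Answer: 0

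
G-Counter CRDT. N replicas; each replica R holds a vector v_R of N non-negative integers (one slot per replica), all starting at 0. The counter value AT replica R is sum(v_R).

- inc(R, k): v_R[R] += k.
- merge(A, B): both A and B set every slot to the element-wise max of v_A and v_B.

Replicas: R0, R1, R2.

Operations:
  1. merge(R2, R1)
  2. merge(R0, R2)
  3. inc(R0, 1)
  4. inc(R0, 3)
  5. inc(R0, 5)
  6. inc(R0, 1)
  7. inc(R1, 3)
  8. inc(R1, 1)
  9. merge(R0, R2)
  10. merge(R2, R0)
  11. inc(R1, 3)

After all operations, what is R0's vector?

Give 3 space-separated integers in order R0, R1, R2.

Answer: 10 0 0

Derivation:
Op 1: merge R2<->R1 -> R2=(0,0,0) R1=(0,0,0)
Op 2: merge R0<->R2 -> R0=(0,0,0) R2=(0,0,0)
Op 3: inc R0 by 1 -> R0=(1,0,0) value=1
Op 4: inc R0 by 3 -> R0=(4,0,0) value=4
Op 5: inc R0 by 5 -> R0=(9,0,0) value=9
Op 6: inc R0 by 1 -> R0=(10,0,0) value=10
Op 7: inc R1 by 3 -> R1=(0,3,0) value=3
Op 8: inc R1 by 1 -> R1=(0,4,0) value=4
Op 9: merge R0<->R2 -> R0=(10,0,0) R2=(10,0,0)
Op 10: merge R2<->R0 -> R2=(10,0,0) R0=(10,0,0)
Op 11: inc R1 by 3 -> R1=(0,7,0) value=7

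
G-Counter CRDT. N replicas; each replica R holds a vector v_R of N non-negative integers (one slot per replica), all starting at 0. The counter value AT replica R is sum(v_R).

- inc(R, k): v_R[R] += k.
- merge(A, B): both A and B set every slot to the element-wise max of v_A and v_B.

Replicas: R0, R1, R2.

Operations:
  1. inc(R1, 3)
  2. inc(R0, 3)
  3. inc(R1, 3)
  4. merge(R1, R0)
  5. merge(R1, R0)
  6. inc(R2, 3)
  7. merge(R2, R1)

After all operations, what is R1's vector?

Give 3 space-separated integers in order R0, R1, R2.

Answer: 3 6 3

Derivation:
Op 1: inc R1 by 3 -> R1=(0,3,0) value=3
Op 2: inc R0 by 3 -> R0=(3,0,0) value=3
Op 3: inc R1 by 3 -> R1=(0,6,0) value=6
Op 4: merge R1<->R0 -> R1=(3,6,0) R0=(3,6,0)
Op 5: merge R1<->R0 -> R1=(3,6,0) R0=(3,6,0)
Op 6: inc R2 by 3 -> R2=(0,0,3) value=3
Op 7: merge R2<->R1 -> R2=(3,6,3) R1=(3,6,3)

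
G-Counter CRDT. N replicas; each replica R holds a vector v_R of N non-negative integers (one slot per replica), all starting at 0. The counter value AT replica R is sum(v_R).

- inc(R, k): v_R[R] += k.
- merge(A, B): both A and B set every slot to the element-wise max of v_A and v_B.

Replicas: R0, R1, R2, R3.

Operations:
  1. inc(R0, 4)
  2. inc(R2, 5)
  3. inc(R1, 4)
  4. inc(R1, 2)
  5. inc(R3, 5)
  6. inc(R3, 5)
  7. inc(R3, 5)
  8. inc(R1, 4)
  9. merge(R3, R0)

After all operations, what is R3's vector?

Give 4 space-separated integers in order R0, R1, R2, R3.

Op 1: inc R0 by 4 -> R0=(4,0,0,0) value=4
Op 2: inc R2 by 5 -> R2=(0,0,5,0) value=5
Op 3: inc R1 by 4 -> R1=(0,4,0,0) value=4
Op 4: inc R1 by 2 -> R1=(0,6,0,0) value=6
Op 5: inc R3 by 5 -> R3=(0,0,0,5) value=5
Op 6: inc R3 by 5 -> R3=(0,0,0,10) value=10
Op 7: inc R3 by 5 -> R3=(0,0,0,15) value=15
Op 8: inc R1 by 4 -> R1=(0,10,0,0) value=10
Op 9: merge R3<->R0 -> R3=(4,0,0,15) R0=(4,0,0,15)

Answer: 4 0 0 15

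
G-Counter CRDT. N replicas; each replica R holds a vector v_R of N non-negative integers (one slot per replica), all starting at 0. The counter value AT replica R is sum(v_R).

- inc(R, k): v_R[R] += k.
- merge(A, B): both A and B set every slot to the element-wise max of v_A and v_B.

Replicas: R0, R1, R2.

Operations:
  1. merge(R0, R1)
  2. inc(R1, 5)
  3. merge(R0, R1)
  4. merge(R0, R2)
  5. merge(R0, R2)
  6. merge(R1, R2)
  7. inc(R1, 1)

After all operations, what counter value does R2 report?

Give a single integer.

Op 1: merge R0<->R1 -> R0=(0,0,0) R1=(0,0,0)
Op 2: inc R1 by 5 -> R1=(0,5,0) value=5
Op 3: merge R0<->R1 -> R0=(0,5,0) R1=(0,5,0)
Op 4: merge R0<->R2 -> R0=(0,5,0) R2=(0,5,0)
Op 5: merge R0<->R2 -> R0=(0,5,0) R2=(0,5,0)
Op 6: merge R1<->R2 -> R1=(0,5,0) R2=(0,5,0)
Op 7: inc R1 by 1 -> R1=(0,6,0) value=6

Answer: 5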